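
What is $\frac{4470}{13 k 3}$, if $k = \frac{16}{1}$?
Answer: $\frac{745}{104} \approx 7.1635$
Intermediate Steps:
$k = 16$ ($k = 16 \cdot 1 = 16$)
$\frac{4470}{13 k 3} = \frac{4470}{13 \cdot 16 \cdot 3} = \frac{4470}{208 \cdot 3} = \frac{4470}{624} = 4470 \cdot \frac{1}{624} = \frac{745}{104}$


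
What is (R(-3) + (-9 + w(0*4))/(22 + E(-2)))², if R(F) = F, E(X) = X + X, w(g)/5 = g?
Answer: 49/4 ≈ 12.250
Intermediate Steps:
w(g) = 5*g
E(X) = 2*X
(R(-3) + (-9 + w(0*4))/(22 + E(-2)))² = (-3 + (-9 + 5*(0*4))/(22 + 2*(-2)))² = (-3 + (-9 + 5*0)/(22 - 4))² = (-3 + (-9 + 0)/18)² = (-3 - 9*1/18)² = (-3 - ½)² = (-7/2)² = 49/4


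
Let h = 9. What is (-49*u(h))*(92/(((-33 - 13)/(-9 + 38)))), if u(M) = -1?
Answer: -2842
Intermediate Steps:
(-49*u(h))*(92/(((-33 - 13)/(-9 + 38)))) = (-49*(-1))*(92/(((-33 - 13)/(-9 + 38)))) = 49*(92/((-46/29))) = 49*(92/((-46*1/29))) = 49*(92/(-46/29)) = 49*(92*(-29/46)) = 49*(-58) = -2842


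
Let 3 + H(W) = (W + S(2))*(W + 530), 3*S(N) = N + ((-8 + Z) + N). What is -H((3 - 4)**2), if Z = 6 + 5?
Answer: -1767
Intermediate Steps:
Z = 11
S(N) = 1 + 2*N/3 (S(N) = (N + ((-8 + 11) + N))/3 = (N + (3 + N))/3 = (3 + 2*N)/3 = 1 + 2*N/3)
H(W) = -3 + (530 + W)*(7/3 + W) (H(W) = -3 + (W + (1 + (2/3)*2))*(W + 530) = -3 + (W + (1 + 4/3))*(530 + W) = -3 + (W + 7/3)*(530 + W) = -3 + (7/3 + W)*(530 + W) = -3 + (530 + W)*(7/3 + W))
-H((3 - 4)**2) = -(3701/3 + ((3 - 4)**2)**2 + 1597*(3 - 4)**2/3) = -(3701/3 + ((-1)**2)**2 + (1597/3)*(-1)**2) = -(3701/3 + 1**2 + (1597/3)*1) = -(3701/3 + 1 + 1597/3) = -1*1767 = -1767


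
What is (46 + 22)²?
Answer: 4624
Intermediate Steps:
(46 + 22)² = 68² = 4624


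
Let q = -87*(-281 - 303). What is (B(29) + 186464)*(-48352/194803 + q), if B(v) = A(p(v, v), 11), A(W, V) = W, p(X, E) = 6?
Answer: 1845587285953840/194803 ≈ 9.4741e+9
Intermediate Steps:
q = 50808 (q = -87*(-584) = 50808)
B(v) = 6
(B(29) + 186464)*(-48352/194803 + q) = (6 + 186464)*(-48352/194803 + 50808) = 186470*(-48352*1/194803 + 50808) = 186470*(-48352/194803 + 50808) = 186470*(9897502472/194803) = 1845587285953840/194803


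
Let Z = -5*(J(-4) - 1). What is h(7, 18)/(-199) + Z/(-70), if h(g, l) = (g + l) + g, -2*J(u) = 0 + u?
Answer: -249/2786 ≈ -0.089375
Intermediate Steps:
J(u) = -u/2 (J(u) = -(0 + u)/2 = -u/2)
h(g, l) = l + 2*g
Z = -5 (Z = -5*(-1/2*(-4) - 1) = -5*(2 - 1) = -5*1 = -5)
h(7, 18)/(-199) + Z/(-70) = (18 + 2*7)/(-199) - 5/(-70) = (18 + 14)*(-1/199) - 5*(-1/70) = 32*(-1/199) + 1/14 = -32/199 + 1/14 = -249/2786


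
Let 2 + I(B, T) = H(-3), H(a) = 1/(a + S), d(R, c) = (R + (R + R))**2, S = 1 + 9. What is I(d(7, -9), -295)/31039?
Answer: -13/217273 ≈ -5.9833e-5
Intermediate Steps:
S = 10
d(R, c) = 9*R**2 (d(R, c) = (R + 2*R)**2 = (3*R)**2 = 9*R**2)
H(a) = 1/(10 + a) (H(a) = 1/(a + 10) = 1/(10 + a))
I(B, T) = -13/7 (I(B, T) = -2 + 1/(10 - 3) = -2 + 1/7 = -13/7)
I(d(7, -9), -295)/31039 = -13/7/31039 = -13/7*1/31039 = -13/217273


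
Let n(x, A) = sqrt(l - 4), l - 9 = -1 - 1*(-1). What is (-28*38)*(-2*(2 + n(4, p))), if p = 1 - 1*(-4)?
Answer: 4256 + 2128*sqrt(5) ≈ 9014.4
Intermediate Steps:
p = 5 (p = 1 + 4 = 5)
l = 9 (l = 9 + (-1 - 1*(-1)) = 9 + (-1 + 1) = 9 + 0 = 9)
n(x, A) = sqrt(5) (n(x, A) = sqrt(9 - 4) = sqrt(5))
(-28*38)*(-2*(2 + n(4, p))) = (-28*38)*(-2*(2 + sqrt(5))) = -1064*(-4 - 2*sqrt(5)) = 4256 + 2128*sqrt(5)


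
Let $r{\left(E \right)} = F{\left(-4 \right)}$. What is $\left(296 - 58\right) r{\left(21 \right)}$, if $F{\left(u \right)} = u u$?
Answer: $3808$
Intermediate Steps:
$F{\left(u \right)} = u^{2}$
$r{\left(E \right)} = 16$ ($r{\left(E \right)} = \left(-4\right)^{2} = 16$)
$\left(296 - 58\right) r{\left(21 \right)} = \left(296 - 58\right) 16 = 238 \cdot 16 = 3808$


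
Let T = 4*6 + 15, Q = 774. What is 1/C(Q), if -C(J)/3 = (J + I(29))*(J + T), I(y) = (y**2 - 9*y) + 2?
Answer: -1/3307284 ≈ -3.0236e-7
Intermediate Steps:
I(y) = 2 + y**2 - 9*y
T = 39 (T = 24 + 15 = 39)
C(J) = -3*(39 + J)*(582 + J) (C(J) = -3*(J + (2 + 29**2 - 9*29))*(J + 39) = -3*(J + (2 + 841 - 261))*(39 + J) = -3*(J + 582)*(39 + J) = -3*(582 + J)*(39 + J) = -3*(39 + J)*(582 + J))
1/C(Q) = 1/(-68094 - 1863*774 - 3*774**2) = 1/(-68094 - 1441962 - 3*599076) = 1/(-68094 - 1441962 - 1797228) = 1/(-3307284) = -1/3307284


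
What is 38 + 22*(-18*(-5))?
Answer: 2018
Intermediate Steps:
38 + 22*(-18*(-5)) = 38 + 22*90 = 38 + 1980 = 2018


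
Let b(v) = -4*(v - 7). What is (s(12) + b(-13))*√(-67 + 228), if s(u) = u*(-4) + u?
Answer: 44*√161 ≈ 558.30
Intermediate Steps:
s(u) = -3*u (s(u) = -4*u + u = -3*u)
b(v) = 28 - 4*v (b(v) = -4*(-7 + v) = 28 - 4*v)
(s(12) + b(-13))*√(-67 + 228) = (-3*12 + (28 - 4*(-13)))*√(-67 + 228) = (-36 + (28 + 52))*√161 = (-36 + 80)*√161 = 44*√161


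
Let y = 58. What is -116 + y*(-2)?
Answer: -232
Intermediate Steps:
-116 + y*(-2) = -116 + 58*(-2) = -116 - 116 = -232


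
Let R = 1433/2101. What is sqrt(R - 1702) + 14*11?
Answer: 154 + I*sqrt(7509959369)/2101 ≈ 154.0 + 41.247*I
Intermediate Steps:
R = 1433/2101 (R = 1433*(1/2101) = 1433/2101 ≈ 0.68206)
sqrt(R - 1702) + 14*11 = sqrt(1433/2101 - 1702) + 14*11 = sqrt(-3574469/2101) + 154 = I*sqrt(7509959369)/2101 + 154 = 154 + I*sqrt(7509959369)/2101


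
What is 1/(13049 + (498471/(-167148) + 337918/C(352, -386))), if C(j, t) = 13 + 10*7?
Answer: 4624428/79157809229 ≈ 5.8420e-5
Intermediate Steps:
C(j, t) = 83 (C(j, t) = 13 + 70 = 83)
1/(13049 + (498471/(-167148) + 337918/C(352, -386))) = 1/(13049 + (498471/(-167148) + 337918/83)) = 1/(13049 + (498471*(-1/167148) + 337918*(1/83))) = 1/(13049 + (-166157/55716 + 337918/83)) = 1/(13049 + 18813648257/4624428) = 1/(79157809229/4624428) = 4624428/79157809229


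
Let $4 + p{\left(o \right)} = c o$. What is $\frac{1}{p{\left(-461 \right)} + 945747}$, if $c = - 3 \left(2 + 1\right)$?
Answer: $\frac{1}{949892} \approx 1.0528 \cdot 10^{-6}$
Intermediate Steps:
$c = -9$ ($c = \left(-3\right) 3 = -9$)
$p{\left(o \right)} = -4 - 9 o$
$\frac{1}{p{\left(-461 \right)} + 945747} = \frac{1}{\left(-4 - -4149\right) + 945747} = \frac{1}{\left(-4 + 4149\right) + 945747} = \frac{1}{4145 + 945747} = \frac{1}{949892}$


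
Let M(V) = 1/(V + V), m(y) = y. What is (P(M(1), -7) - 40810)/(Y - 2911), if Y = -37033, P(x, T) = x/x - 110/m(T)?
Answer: 285553/279608 ≈ 1.0213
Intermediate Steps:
M(V) = 1/(2*V)
P(x, T) = 1 - 110/T (P(x, T) = x/x - 110/T = 1 - 110/T)
(P(M(1), -7) - 40810)/(Y - 2911) = ((-110 - 7)/(-7) - 40810)/(-37033 - 2911) = (-1/7*(-117) - 40810)/(-39944) = (117/7 - 40810)*(-1/39944) = -285553/7*(-1/39944) = 285553/279608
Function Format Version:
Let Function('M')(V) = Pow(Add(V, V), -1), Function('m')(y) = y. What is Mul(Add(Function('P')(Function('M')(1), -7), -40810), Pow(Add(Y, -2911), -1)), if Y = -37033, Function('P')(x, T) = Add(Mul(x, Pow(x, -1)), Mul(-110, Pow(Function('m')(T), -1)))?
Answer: Rational(285553, 279608) ≈ 1.0213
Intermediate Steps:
Function('M')(V) = Mul(Rational(1, 2), Pow(V, -1)) (Function('M')(V) = Pow(Mul(2, V), -1) = Mul(Rational(1, 2), Pow(V, -1)))
Function('P')(x, T) = Add(1, Mul(-110, Pow(T, -1))) (Function('P')(x, T) = Add(Mul(x, Pow(x, -1)), Mul(-110, Pow(T, -1))) = Add(1, Mul(-110, Pow(T, -1))))
Mul(Add(Function('P')(Function('M')(1), -7), -40810), Pow(Add(Y, -2911), -1)) = Mul(Add(Mul(Pow(-7, -1), Add(-110, -7)), -40810), Pow(Add(-37033, -2911), -1)) = Mul(Add(Mul(Rational(-1, 7), -117), -40810), Pow(-39944, -1)) = Mul(Add(Rational(117, 7), -40810), Rational(-1, 39944)) = Mul(Rational(-285553, 7), Rational(-1, 39944)) = Rational(285553, 279608)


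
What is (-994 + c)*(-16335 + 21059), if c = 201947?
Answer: 949301972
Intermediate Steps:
(-994 + c)*(-16335 + 21059) = (-994 + 201947)*(-16335 + 21059) = 200953*4724 = 949301972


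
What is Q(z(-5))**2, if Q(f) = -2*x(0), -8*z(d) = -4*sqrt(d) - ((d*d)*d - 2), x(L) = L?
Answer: 0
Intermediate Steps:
z(d) = -1/4 + sqrt(d)/2 + d**3/8 (z(d) = -(-4*sqrt(d) - ((d*d)*d - 2))/8 = -(-4*sqrt(d) - (d**2*d - 2))/8 = -(-4*sqrt(d) - (d**3 - 2))/8 = -(-4*sqrt(d) - (-2 + d**3))/8 = -(-4*sqrt(d) + (2 - d**3))/8 = -(2 - d**3 - 4*sqrt(d))/8 = -1/4 + sqrt(d)/2 + d**3/8)
Q(f) = 0 (Q(f) = -2*0 = 0)
Q(z(-5))**2 = 0**2 = 0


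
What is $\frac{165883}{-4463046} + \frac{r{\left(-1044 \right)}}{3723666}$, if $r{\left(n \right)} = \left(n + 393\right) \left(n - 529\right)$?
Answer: $\frac{329380738915}{1384907720553} \approx 0.23784$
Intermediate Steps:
$r{\left(n \right)} = \left(-529 + n\right) \left(393 + n\right)$ ($r{\left(n \right)} = \left(393 + n\right) \left(-529 + n\right) = \left(-529 + n\right) \left(393 + n\right)$)
$\frac{165883}{-4463046} + \frac{r{\left(-1044 \right)}}{3723666} = \frac{165883}{-4463046} + \frac{-207897 + \left(-1044\right)^{2} - -141984}{3723666} = 165883 \left(- \frac{1}{4463046}\right) + \left(-207897 + 1089936 + 141984\right) \frac{1}{3723666} = - \frac{165883}{4463046} + 1024023 \cdot \frac{1}{3723666} = - \frac{165883}{4463046} + \frac{341341}{1241222} = \frac{329380738915}{1384907720553}$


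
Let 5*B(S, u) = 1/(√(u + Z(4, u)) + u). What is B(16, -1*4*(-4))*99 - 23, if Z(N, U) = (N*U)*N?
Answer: -214/5 + 99*√17/20 ≈ -22.391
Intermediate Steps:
Z(N, U) = U*N²
B(S, u) = 1/(5*(u + √17*√u)) (B(S, u) = 1/(5*(√(u + u*4²) + u)) = 1/(5*(√(u + u*16) + u)) = 1/(5*(√(u + 16*u) + u)) = 1/(5*(√(17*u) + u)) = 1/(5*(√17*√u + u)) = 1/(5*(u + √17*√u)))
B(16, -1*4*(-4))*99 - 23 = (1/(5*(-1*4*(-4) + √17*√(-1*4*(-4)))))*99 - 23 = (1/(5*(-4*(-4) + √17*√(-4*(-4)))))*99 - 23 = (1/(5*(16 + √17*√16)))*99 - 23 = (1/(5*(16 + √17*4)))*99 - 23 = (1/(5*(16 + 4*√17)))*99 - 23 = 99/(5*(16 + 4*√17)) - 23 = -23 + 99/(5*(16 + 4*√17))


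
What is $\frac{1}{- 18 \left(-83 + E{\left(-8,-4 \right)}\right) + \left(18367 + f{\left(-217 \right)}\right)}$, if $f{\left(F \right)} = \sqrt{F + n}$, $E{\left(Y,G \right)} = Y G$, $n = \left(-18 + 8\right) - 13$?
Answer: $\frac{3857}{74382293} - \frac{4 i \sqrt{15}}{371911465} \approx 5.1854 \cdot 10^{-5} - 4.1655 \cdot 10^{-8} i$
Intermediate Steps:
$n = -23$ ($n = -10 - 13 = -23$)
$E{\left(Y,G \right)} = G Y$
$f{\left(F \right)} = \sqrt{-23 + F}$ ($f{\left(F \right)} = \sqrt{F - 23} = \sqrt{-23 + F}$)
$\frac{1}{- 18 \left(-83 + E{\left(-8,-4 \right)}\right) + \left(18367 + f{\left(-217 \right)}\right)} = \frac{1}{- 18 \left(-83 - -32\right) + \left(18367 + \sqrt{-23 - 217}\right)} = \frac{1}{- 18 \left(-83 + 32\right) + \left(18367 + \sqrt{-240}\right)} = \frac{1}{\left(-18\right) \left(-51\right) + \left(18367 + 4 i \sqrt{15}\right)} = \frac{1}{918 + \left(18367 + 4 i \sqrt{15}\right)} = \frac{1}{19285 + 4 i \sqrt{15}}$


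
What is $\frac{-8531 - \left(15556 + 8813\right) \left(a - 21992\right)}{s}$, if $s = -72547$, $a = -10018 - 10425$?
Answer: $- \frac{1034089984}{72547} \approx -14254.0$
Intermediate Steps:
$a = -20443$
$\frac{-8531 - \left(15556 + 8813\right) \left(a - 21992\right)}{s} = \frac{-8531 - \left(15556 + 8813\right) \left(-20443 - 21992\right)}{-72547} = \left(-8531 - 24369 \left(-42435\right)\right) \left(- \frac{1}{72547}\right) = \left(-8531 - -1034098515\right) \left(- \frac{1}{72547}\right) = \left(-8531 + 1034098515\right) \left(- \frac{1}{72547}\right) = 1034089984 \left(- \frac{1}{72547}\right) = - \frac{1034089984}{72547}$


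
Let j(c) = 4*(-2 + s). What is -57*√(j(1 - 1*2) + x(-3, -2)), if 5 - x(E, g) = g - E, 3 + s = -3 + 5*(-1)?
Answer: -228*I*√3 ≈ -394.91*I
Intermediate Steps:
s = -11 (s = -3 + (-3 + 5*(-1)) = -3 + (-3 - 5) = -3 - 8 = -11)
x(E, g) = 5 + E - g (x(E, g) = 5 - (g - E) = 5 + (E - g) = 5 + E - g)
j(c) = -52 (j(c) = 4*(-2 - 11) = 4*(-13) = -52)
-57*√(j(1 - 1*2) + x(-3, -2)) = -57*√(-52 + (5 - 3 - 1*(-2))) = -57*√(-52 + (5 - 3 + 2)) = -57*√(-52 + 4) = -228*I*√3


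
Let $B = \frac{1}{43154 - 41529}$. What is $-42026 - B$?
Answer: $- \frac{68292251}{1625} \approx -42026.0$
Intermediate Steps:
$B = \frac{1}{1625} \approx 0.00061538$
$-42026 - B = -42026 - \frac{1}{1625} = - \frac{68292251}{1625}$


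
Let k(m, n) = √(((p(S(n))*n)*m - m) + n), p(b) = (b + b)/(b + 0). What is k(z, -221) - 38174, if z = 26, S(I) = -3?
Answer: -38174 + I*√11739 ≈ -38174.0 + 108.35*I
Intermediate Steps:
p(b) = 2 (p(b) = (2*b)/b = 2)
k(m, n) = √(n - m + 2*m*n) (k(m, n) = √(((2*n)*m - m) + n) = √((2*m*n - m) + n) = √((-m + 2*m*n) + n) = √(n - m + 2*m*n))
k(z, -221) - 38174 = √(-221 - 1*26 + 2*26*(-221)) - 38174 = √(-221 - 26 - 11492) - 38174 = √(-11739) - 38174 = I*√11739 - 38174 = -38174 + I*√11739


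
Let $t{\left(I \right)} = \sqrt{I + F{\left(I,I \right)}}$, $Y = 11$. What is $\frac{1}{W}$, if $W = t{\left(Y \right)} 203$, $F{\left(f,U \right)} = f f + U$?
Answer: $\frac{\sqrt{143}}{29029} \approx 0.00041194$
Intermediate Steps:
$F{\left(f,U \right)} = U + f^{2}$ ($F{\left(f,U \right)} = f^{2} + U = U + f^{2}$)
$t{\left(I \right)} = \sqrt{I^{2} + 2 I}$ ($t{\left(I \right)} = \sqrt{I + \left(I + I^{2}\right)} = \sqrt{I^{2} + 2 I}$)
$W = 203 \sqrt{143}$ ($W = \sqrt{11 \left(2 + 11\right)} 203 = \sqrt{11 \cdot 13} \cdot 203 = \sqrt{143} \cdot 203 = 203 \sqrt{143} \approx 2427.5$)
$\frac{1}{W} = \frac{1}{203 \sqrt{143}} = \frac{\sqrt{143}}{29029}$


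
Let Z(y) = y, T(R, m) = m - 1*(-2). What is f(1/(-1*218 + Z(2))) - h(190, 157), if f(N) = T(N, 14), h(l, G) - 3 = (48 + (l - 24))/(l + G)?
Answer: 4297/347 ≈ 12.383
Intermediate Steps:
T(R, m) = 2 + m (T(R, m) = m + 2 = 2 + m)
h(l, G) = 3 + (24 + l)/(G + l) (h(l, G) = 3 + (48 + (l - 24))/(l + G) = 3 + (48 + (-24 + l))/(G + l) = 3 + (24 + l)/(G + l))
f(N) = 16 (f(N) = 2 + 14 = 16)
f(1/(-1*218 + Z(2))) - h(190, 157) = 16 - (24 + 3*157 + 4*190)/(157 + 190) = 16 - (24 + 471 + 760)/347 = 16 - 1255/347 = 4297/347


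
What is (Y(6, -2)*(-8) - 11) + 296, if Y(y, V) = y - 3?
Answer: 261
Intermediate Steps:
Y(y, V) = -3 + y
(Y(6, -2)*(-8) - 11) + 296 = ((-3 + 6)*(-8) - 11) + 296 = (3*(-8) - 11) + 296 = (-24 - 11) + 296 = -35 + 296 = 261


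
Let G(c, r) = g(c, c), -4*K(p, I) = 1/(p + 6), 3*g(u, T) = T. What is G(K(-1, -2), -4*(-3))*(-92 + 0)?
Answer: 23/15 ≈ 1.5333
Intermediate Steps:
g(u, T) = T/3
K(p, I) = -1/(4*(6 + p)) (K(p, I) = -1/(4*(p + 6)) = -1/(4*(6 + p)))
G(c, r) = c/3
G(K(-1, -2), -4*(-3))*(-92 + 0) = ((-1/(24 + 4*(-1)))/3)*(-92 + 0) = ((-1/(24 - 4))/3)*(-92) = ((-1/20)/3)*(-92) = ((-1*1/20)/3)*(-92) = ((1/3)*(-1/20))*(-92) = -1/60*(-92) = 23/15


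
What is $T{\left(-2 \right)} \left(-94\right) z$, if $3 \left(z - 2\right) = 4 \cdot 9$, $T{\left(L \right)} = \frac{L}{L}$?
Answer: $-1316$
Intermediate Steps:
$T{\left(L \right)} = 1$
$z = 14$ ($z = 2 + \frac{4 \cdot 9}{3} = 2 + \frac{1}{3} \cdot 36 = 2 + 12 = 14$)
$T{\left(-2 \right)} \left(-94\right) z = 1 \left(-94\right) 14 = \left(-94\right) 14 = -1316$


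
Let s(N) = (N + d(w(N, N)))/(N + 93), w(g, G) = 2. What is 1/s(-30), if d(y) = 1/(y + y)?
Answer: -36/17 ≈ -2.1176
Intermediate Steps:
d(y) = 1/(2*y)
s(N) = (1/4 + N)/(93 + N) (s(N) = (N + (1/2)/2)/(N + 93) = (N + (1/2)*(1/2))/(93 + N) = (N + 1/4)/(93 + N) = (1/4 + N)/(93 + N))
1/s(-30) = 1/((1/4 - 30)/(93 - 30)) = 1/(-119/4/63) = 1/((1/63)*(-119/4)) = 1/(-17/36) = -36/17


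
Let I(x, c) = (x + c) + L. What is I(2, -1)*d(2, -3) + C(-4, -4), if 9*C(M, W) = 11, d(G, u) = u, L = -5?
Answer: 119/9 ≈ 13.222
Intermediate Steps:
I(x, c) = -5 + c + x (I(x, c) = (x + c) - 5 = (c + x) - 5 = -5 + c + x)
C(M, W) = 11/9 (C(M, W) = (1/9)*11 = 11/9)
I(2, -1)*d(2, -3) + C(-4, -4) = (-5 - 1 + 2)*(-3) + 11/9 = -4*(-3) + 11/9 = 12 + 11/9 = 119/9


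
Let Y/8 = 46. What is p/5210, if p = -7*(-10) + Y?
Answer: 219/2605 ≈ 0.084069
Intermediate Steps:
Y = 368 (Y = 8*46 = 368)
p = 438 (p = -7*(-10) + 368 = 70 + 368 = 438)
p/5210 = 438/5210 = 438*(1/5210) = 219/2605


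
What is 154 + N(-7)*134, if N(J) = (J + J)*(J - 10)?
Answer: 32046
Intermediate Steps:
N(J) = 2*J*(-10 + J) (N(J) = (2*J)*(-10 + J) = 2*J*(-10 + J))
154 + N(-7)*134 = 154 + (2*(-7)*(-10 - 7))*134 = 154 + (2*(-7)*(-17))*134 = 154 + 238*134 = 154 + 31892 = 32046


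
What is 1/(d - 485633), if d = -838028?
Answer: -1/1323661 ≈ -7.5548e-7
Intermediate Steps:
1/(d - 485633) = 1/(-838028 - 485633) = 1/(-1323661) = -1/1323661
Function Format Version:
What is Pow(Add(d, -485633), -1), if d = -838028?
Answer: Rational(-1, 1323661) ≈ -7.5548e-7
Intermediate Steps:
Pow(Add(d, -485633), -1) = Pow(Add(-838028, -485633), -1) = Pow(-1323661, -1) = Rational(-1, 1323661)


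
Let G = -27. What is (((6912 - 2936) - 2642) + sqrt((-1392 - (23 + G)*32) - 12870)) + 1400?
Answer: 2734 + I*sqrt(14134) ≈ 2734.0 + 118.89*I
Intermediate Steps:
(((6912 - 2936) - 2642) + sqrt((-1392 - (23 + G)*32) - 12870)) + 1400 = (((6912 - 2936) - 2642) + sqrt((-1392 - (23 - 27)*32) - 12870)) + 1400 = ((3976 - 2642) + sqrt((-1392 - (-4)*32) - 12870)) + 1400 = (1334 + sqrt((-1392 - 1*(-128)) - 12870)) + 1400 = (1334 + sqrt((-1392 + 128) - 12870)) + 1400 = (1334 + sqrt(-1264 - 12870)) + 1400 = (1334 + sqrt(-14134)) + 1400 = (1334 + I*sqrt(14134)) + 1400 = 2734 + I*sqrt(14134)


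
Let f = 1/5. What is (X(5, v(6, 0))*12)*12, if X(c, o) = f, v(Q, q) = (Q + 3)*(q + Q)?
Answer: 144/5 ≈ 28.800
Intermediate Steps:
v(Q, q) = (3 + Q)*(Q + q)
f = ⅕ ≈ 0.20000
X(c, o) = ⅕
(X(5, v(6, 0))*12)*12 = ((⅕)*12)*12 = (12/5)*12 = 144/5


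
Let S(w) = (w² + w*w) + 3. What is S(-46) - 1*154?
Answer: 4081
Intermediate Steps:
S(w) = 3 + 2*w² (S(w) = (w² + w²) + 3 = 2*w² + 3 = 3 + 2*w²)
S(-46) - 1*154 = (3 + 2*(-46)²) - 1*154 = (3 + 2*2116) - 154 = (3 + 4232) - 154 = 4235 - 154 = 4081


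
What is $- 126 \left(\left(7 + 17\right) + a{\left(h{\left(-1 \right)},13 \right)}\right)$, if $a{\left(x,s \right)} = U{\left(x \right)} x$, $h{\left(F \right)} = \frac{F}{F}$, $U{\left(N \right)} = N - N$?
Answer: $-3024$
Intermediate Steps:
$U{\left(N \right)} = 0$
$h{\left(F \right)} = 1$
$a{\left(x,s \right)} = 0$ ($a{\left(x,s \right)} = 0 x = 0$)
$- 126 \left(\left(7 + 17\right) + a{\left(h{\left(-1 \right)},13 \right)}\right) = - 126 \left(\left(7 + 17\right) + 0\right) = - 126 \left(24 + 0\right) = \left(-126\right) 24 = -3024$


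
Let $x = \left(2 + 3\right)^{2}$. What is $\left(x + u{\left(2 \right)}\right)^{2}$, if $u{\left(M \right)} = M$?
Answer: $729$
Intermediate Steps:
$x = 25$ ($x = 5^{2} = 25$)
$\left(x + u{\left(2 \right)}\right)^{2} = \left(25 + 2\right)^{2} = 27^{2} = 729$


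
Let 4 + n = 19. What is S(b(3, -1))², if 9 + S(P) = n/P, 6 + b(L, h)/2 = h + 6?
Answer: 1089/4 ≈ 272.25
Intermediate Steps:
n = 15 (n = -4 + 19 = 15)
b(L, h) = 2*h (b(L, h) = -12 + 2*(h + 6) = -12 + 2*(6 + h) = -12 + (12 + 2*h) = 2*h)
S(P) = -9 + 15/P
S(b(3, -1))² = (-9 + 15/((2*(-1))))² = (-9 + 15/(-2))² = (-9 + 15*(-½))² = (-9 - 15/2)² = (-33/2)² = 1089/4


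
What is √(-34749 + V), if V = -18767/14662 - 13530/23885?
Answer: I*√170475628495141544918/70040374 ≈ 186.42*I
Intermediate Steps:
V = -129325331/70040374 (V = -18767*1/14662 - 13530*1/23885 = -18767/14662 - 2706/4777 = -129325331/70040374 ≈ -1.8464)
√(-34749 + V) = √(-34749 - 129325331/70040374) = √(-2433962281457/70040374) = I*√170475628495141544918/70040374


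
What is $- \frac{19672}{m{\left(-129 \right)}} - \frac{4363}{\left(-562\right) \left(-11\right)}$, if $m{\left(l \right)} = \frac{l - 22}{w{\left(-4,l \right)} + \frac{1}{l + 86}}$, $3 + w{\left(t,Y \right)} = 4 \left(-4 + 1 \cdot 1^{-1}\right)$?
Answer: $- \frac{78589877343}{40139726} \approx -1957.9$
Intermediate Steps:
$w{\left(t,Y \right)} = -15$ ($w{\left(t,Y \right)} = -3 + 4 \left(-4 + 1 \cdot 1^{-1}\right) = -3 + 4 \left(-4 + 1 \cdot 1\right) = -3 + 4 \left(-4 + 1\right) = -3 + 4 \left(-3\right) = -3 - 12 = -15$)
$m{\left(l \right)} = \frac{-22 + l}{-15 + \frac{1}{86 + l}}$ ($m{\left(l \right)} = \frac{l - 22}{-15 + \frac{1}{l + 86}} = \frac{-22 + l}{-15 + \frac{1}{86 + l}}$)
$- \frac{19672}{m{\left(-129 \right)}} - \frac{4363}{\left(-562\right) \left(-11\right)} = - \frac{19672}{\frac{1}{1289 + 15 \left(-129\right)} \left(1892 - \left(-129\right)^{2} - -8256\right)} - \frac{4363}{\left(-562\right) \left(-11\right)} = - \frac{19672}{\frac{1}{1289 - 1935} \left(1892 - 16641 + 8256\right)} - \frac{4363}{6182} = - \frac{19672}{\frac{1}{-646} \left(1892 - 16641 + 8256\right)} - \frac{4363}{6182} = - \frac{19672}{\left(- \frac{1}{646}\right) \left(-6493\right)} - \frac{4363}{6182} = - \frac{19672}{\frac{6493}{646}} - \frac{4363}{6182} = \left(-19672\right) \frac{646}{6493} - \frac{4363}{6182} = - \frac{12708112}{6493} - \frac{4363}{6182} = - \frac{78589877343}{40139726}$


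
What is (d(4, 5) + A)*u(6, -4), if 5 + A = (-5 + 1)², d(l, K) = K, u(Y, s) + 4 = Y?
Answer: 32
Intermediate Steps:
u(Y, s) = -4 + Y
A = 11 (A = -5 + (-5 + 1)² = -5 + (-4)² = -5 + 16 = 11)
(d(4, 5) + A)*u(6, -4) = (5 + 11)*(-4 + 6) = 16*2 = 32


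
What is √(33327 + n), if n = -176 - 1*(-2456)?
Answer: √35607 ≈ 188.70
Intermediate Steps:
n = 2280 (n = -176 + 2456 = 2280)
√(33327 + n) = √(33327 + 2280) = √35607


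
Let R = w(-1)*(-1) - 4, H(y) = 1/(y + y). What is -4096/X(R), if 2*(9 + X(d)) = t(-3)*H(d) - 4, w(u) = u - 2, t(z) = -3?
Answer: 16384/41 ≈ 399.61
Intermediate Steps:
H(y) = 1/(2*y)
w(u) = -2 + u
R = -1 (R = (-2 - 1)*(-1) - 4 = -3*(-1) - 4 = 3 - 4 = -1)
X(d) = -11 - 3/(4*d) (X(d) = -9 + (-3/(2*d) - 4)/2 = -9 + (-4 - 3/(2*d))/2 = -9 + (-2 - 3/(4*d)) = -11 - 3/(4*d))
-4096/X(R) = -4096/(-11 - ¾/(-1)) = -4096/(-11 - ¾*(-1)) = -4096/(-11 + ¾) = -4096/(-41/4) = -4096*(-4/41) = 16384/41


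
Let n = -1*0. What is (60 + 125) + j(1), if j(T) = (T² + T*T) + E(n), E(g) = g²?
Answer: 187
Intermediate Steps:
n = 0
j(T) = 2*T² (j(T) = (T² + T*T) + 0² = (T² + T²) + 0 = 2*T² + 0 = 2*T²)
(60 + 125) + j(1) = (60 + 125) + 2*1² = 185 + 2*1 = 185 + 2 = 187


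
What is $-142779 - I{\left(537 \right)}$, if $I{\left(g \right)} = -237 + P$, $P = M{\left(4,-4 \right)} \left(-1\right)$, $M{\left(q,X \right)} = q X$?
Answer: $-142558$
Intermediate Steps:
$M{\left(q,X \right)} = X q$
$P = 16$ ($P = \left(-4\right) 4 \left(-1\right) = \left(-16\right) \left(-1\right) = 16$)
$I{\left(g \right)} = -221$ ($I{\left(g \right)} = -237 + 16 = -221$)
$-142779 - I{\left(537 \right)} = -142779 - -221 = -142779 + 221 = -142558$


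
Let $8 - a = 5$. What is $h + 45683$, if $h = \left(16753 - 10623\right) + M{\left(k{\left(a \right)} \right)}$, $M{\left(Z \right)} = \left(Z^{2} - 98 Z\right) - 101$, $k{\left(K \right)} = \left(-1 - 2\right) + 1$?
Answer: $51912$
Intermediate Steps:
$a = 3$ ($a = 8 - 5 = 3$)
$k{\left(K \right)} = -2$ ($k{\left(K \right)} = -3 + 1 = -2$)
$M{\left(Z \right)} = -101 + Z^{2} - 98 Z$
$h = 6229$ ($h = \left(16753 - 10623\right) - \left(-95 - 4\right) = 6130 + \left(-101 + 4 + 196\right) = 6130 + 99 = 6229$)
$h + 45683 = 6229 + 45683 = 51912$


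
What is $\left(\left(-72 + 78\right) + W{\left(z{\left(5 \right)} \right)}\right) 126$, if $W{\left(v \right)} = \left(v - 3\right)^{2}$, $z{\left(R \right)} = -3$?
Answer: $5292$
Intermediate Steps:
$W{\left(v \right)} = \left(-3 + v\right)^{2}$
$\left(\left(-72 + 78\right) + W{\left(z{\left(5 \right)} \right)}\right) 126 = \left(\left(-72 + 78\right) + \left(-3 - 3\right)^{2}\right) 126 = \left(6 + \left(-6\right)^{2}\right) 126 = \left(6 + 36\right) 126 = 42 \cdot 126 = 5292$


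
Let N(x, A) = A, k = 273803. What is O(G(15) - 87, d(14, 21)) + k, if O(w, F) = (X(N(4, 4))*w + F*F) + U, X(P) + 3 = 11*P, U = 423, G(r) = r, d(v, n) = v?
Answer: 271470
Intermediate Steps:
X(P) = -3 + 11*P
O(w, F) = 423 + F² + 41*w (O(w, F) = ((-3 + 11*4)*w + F*F) + 423 = ((-3 + 44)*w + F²) + 423 = (41*w + F²) + 423 = (F² + 41*w) + 423 = 423 + F² + 41*w)
O(G(15) - 87, d(14, 21)) + k = (423 + 14² + 41*(15 - 87)) + 273803 = (423 + 196 + 41*(-72)) + 273803 = (423 + 196 - 2952) + 273803 = -2333 + 273803 = 271470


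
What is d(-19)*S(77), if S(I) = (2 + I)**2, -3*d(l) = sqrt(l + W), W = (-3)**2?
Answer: -6241*I*sqrt(10)/3 ≈ -6578.6*I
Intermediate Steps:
W = 9
d(l) = -sqrt(9 + l)/3 (d(l) = -sqrt(l + 9)/3 = -sqrt(9 + l)/3)
d(-19)*S(77) = (-sqrt(9 - 19)/3)*(2 + 77)**2 = -I*sqrt(10)/3*79**2 = -I*sqrt(10)/3*6241 = -6241*I*sqrt(10)/3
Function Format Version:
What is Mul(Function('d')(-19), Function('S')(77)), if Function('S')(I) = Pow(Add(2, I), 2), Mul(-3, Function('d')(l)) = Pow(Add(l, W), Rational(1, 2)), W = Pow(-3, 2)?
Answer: Mul(Rational(-6241, 3), I, Pow(10, Rational(1, 2))) ≈ Mul(-6578.6, I)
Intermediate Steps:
W = 9
Function('d')(l) = Mul(Rational(-1, 3), Pow(Add(9, l), Rational(1, 2))) (Function('d')(l) = Mul(Rational(-1, 3), Pow(Add(l, 9), Rational(1, 2))) = Mul(Rational(-1, 3), Pow(Add(9, l), Rational(1, 2))))
Mul(Function('d')(-19), Function('S')(77)) = Mul(Mul(Rational(-1, 3), Pow(Add(9, -19), Rational(1, 2))), Pow(Add(2, 77), 2)) = Mul(Mul(Rational(-1, 3), Pow(-10, Rational(1, 2))), Pow(79, 2)) = Mul(Mul(Rational(-1, 3), Mul(I, Pow(10, Rational(1, 2)))), 6241) = Mul(Mul(Rational(-1, 3), I, Pow(10, Rational(1, 2))), 6241) = Mul(Rational(-6241, 3), I, Pow(10, Rational(1, 2)))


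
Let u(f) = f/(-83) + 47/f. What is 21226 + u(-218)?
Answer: 384106867/18094 ≈ 21228.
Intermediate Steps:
u(f) = 47/f - f/83 (u(f) = f*(-1/83) + 47/f = -f/83 + 47/f = 47/f - f/83)
21226 + u(-218) = 21226 + (47/(-218) - 1/83*(-218)) = 21226 + (47*(-1/218) + 218/83) = 21226 + (-47/218 + 218/83) = 21226 + 43623/18094 = 384106867/18094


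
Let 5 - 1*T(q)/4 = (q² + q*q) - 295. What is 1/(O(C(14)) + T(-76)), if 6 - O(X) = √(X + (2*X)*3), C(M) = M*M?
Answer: -22501/1012589316 + 7*√7/1012589316 ≈ -2.2203e-5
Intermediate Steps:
C(M) = M²
T(q) = 1200 - 8*q² (T(q) = 20 - 4*((q² + q*q) - 295) = 20 - 4*((q² + q²) - 295) = 20 - 4*(2*q² - 295) = 20 - 4*(-295 + 2*q²) = 20 + (1180 - 8*q²) = 1200 - 8*q²)
O(X) = 6 - √7*√X (O(X) = 6 - √(X + (2*X)*3) = 6 - √(X + 6*X) = 6 - √(7*X) = 6 - √7*√X)
1/(O(C(14)) + T(-76)) = 1/((6 - √7*√(14²)) + (1200 - 8*(-76)²)) = 1/((6 - √7*√196) + (1200 - 8*5776)) = 1/((6 - 1*√7*14) + (1200 - 46208)) = 1/((6 - 14*√7) - 45008) = 1/(-45002 - 14*√7)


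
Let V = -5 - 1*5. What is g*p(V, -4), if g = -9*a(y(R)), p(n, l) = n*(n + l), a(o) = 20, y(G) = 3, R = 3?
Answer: -25200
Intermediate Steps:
V = -10 (V = -5 - 5 = -10)
p(n, l) = n*(l + n)
g = -180 (g = -9*20 = -180)
g*p(V, -4) = -(-1800)*(-4 - 10) = -(-1800)*(-14) = -180*140 = -25200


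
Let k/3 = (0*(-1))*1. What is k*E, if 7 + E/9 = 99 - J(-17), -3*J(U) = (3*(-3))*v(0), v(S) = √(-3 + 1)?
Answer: 0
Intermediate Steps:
v(S) = I*√2 (v(S) = √(-2) = I*√2)
J(U) = 3*I*√2 (J(U) = -3*(-3)*I*√2/3 = -(-3)*I*√2 = 3*I*√2)
k = 0 (k = 3*((0*(-1))*1) = 3*(0*1) = 3*0 = 0)
E = 828 - 27*I*√2 (E = -63 + 9*(99 - 3*I*√2) = -63 + (891 - 27*I*√2) = 828 - 27*I*√2 ≈ 828.0 - 38.184*I)
k*E = 0*(828 - 27*I*√2) = 0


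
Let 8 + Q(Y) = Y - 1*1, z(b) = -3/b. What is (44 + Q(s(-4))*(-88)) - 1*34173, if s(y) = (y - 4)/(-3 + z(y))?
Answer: -302849/9 ≈ -33650.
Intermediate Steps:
s(y) = (-4 + y)/(-3 - 3/y) (s(y) = (y - 4)/(-3 - 3/y) = (-4 + y)/(-3 - 3/y))
Q(Y) = -9 + Y (Q(Y) = -8 + (Y - 1*1) = -8 + (Y - 1) = -8 + (-1 + Y) = -9 + Y)
(44 + Q(s(-4))*(-88)) - 1*34173 = (44 + (-9 + (⅓)*(-4)*(4 - 1*(-4))/(1 - 4))*(-88)) - 1*34173 = (44 + (-9 + (⅓)*(-4)*(4 + 4)/(-3))*(-88)) - 34173 = (44 + (-9 + (⅓)*(-4)*(-⅓)*8)*(-88)) - 34173 = (44 + (-9 + 32/9)*(-88)) - 34173 = (44 - 49/9*(-88)) - 34173 = (44 + 4312/9) - 34173 = 4708/9 - 34173 = -302849/9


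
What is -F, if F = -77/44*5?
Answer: 35/4 ≈ 8.7500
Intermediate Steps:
F = -35/4 (F = -77*1/44*5 = -7/4*5 = -35/4 ≈ -8.7500)
-F = -1*(-35/4) = 35/4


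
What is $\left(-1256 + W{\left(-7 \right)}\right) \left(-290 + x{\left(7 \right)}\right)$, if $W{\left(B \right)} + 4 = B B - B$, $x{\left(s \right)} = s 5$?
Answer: $307020$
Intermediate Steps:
$x{\left(s \right)} = 5 s$
$W{\left(B \right)} = -4 + B^{2} - B$ ($W{\left(B \right)} = -4 - \left(B - B B\right) = -4 + \left(B^{2} - B\right) = -4 + B^{2} - B$)
$\left(-1256 + W{\left(-7 \right)}\right) \left(-290 + x{\left(7 \right)}\right) = \left(-1256 - \left(-3 - 49\right)\right) \left(-290 + 5 \cdot 7\right) = \left(-1256 + \left(-4 + 49 + 7\right)\right) \left(-290 + 35\right) = \left(-1256 + 52\right) \left(-255\right) = \left(-1204\right) \left(-255\right) = 307020$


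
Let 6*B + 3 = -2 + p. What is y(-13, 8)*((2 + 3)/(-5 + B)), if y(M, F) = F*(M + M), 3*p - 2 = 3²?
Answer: 9360/47 ≈ 199.15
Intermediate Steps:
p = 11/3 (p = ⅔ + (⅓)*3² = ⅔ + (⅓)*9 = ⅔ + 3 = 11/3 ≈ 3.6667)
B = -2/9 (B = -½ + (-2 + 11/3)/6 = -½ + (⅙)*(5/3) = -½ + 5/18 = -2/9 ≈ -0.22222)
y(M, F) = 2*F*M (y(M, F) = F*(2*M) = 2*F*M)
y(-13, 8)*((2 + 3)/(-5 + B)) = (2*8*(-13))*((2 + 3)/(-5 - 2/9)) = -1040/(-47/9) = -1040*(-9)/47 = -208*(-45/47) = 9360/47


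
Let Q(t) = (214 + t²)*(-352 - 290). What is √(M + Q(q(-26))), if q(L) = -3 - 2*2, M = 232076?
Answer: √63230 ≈ 251.46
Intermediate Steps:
q(L) = -7 (q(L) = -3 - 4 = -7)
Q(t) = -137388 - 642*t² (Q(t) = (214 + t²)*(-642) = -137388 - 642*t²)
√(M + Q(q(-26))) = √(232076 + (-137388 - 642*(-7)²)) = √(232076 + (-137388 - 642*49)) = √(232076 + (-137388 - 31458)) = √(232076 - 168846) = √63230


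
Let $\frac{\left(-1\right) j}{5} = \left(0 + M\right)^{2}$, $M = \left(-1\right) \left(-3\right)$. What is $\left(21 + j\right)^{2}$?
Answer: $576$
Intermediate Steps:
$M = 3$
$j = -45$ ($j = - 5 \left(0 + 3\right)^{2} = - 5 \cdot 3^{2} = \left(-5\right) 9 = -45$)
$\left(21 + j\right)^{2} = \left(21 - 45\right)^{2} = \left(-24\right)^{2} = 576$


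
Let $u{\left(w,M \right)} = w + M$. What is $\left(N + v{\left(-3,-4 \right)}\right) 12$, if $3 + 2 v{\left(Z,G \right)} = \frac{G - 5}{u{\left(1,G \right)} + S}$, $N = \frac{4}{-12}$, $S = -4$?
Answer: $- \frac{100}{7} \approx -14.286$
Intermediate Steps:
$u{\left(w,M \right)} = M + w$
$N = - \frac{1}{3}$ ($N = 4 \left(- \frac{1}{12}\right) = - \frac{1}{3} \approx -0.33333$)
$v{\left(Z,G \right)} = - \frac{3}{2} + \frac{-5 + G}{2 \left(-3 + G\right)}$ ($v{\left(Z,G \right)} = - \frac{3}{2} + \frac{\left(G - 5\right) \frac{1}{\left(G + 1\right) - 4}}{2} = - \frac{3}{2} + \frac{\left(-5 + G\right) \frac{1}{\left(1 + G\right) - 4}}{2} = - \frac{3}{2} + \frac{\left(-5 + G\right) \frac{1}{-3 + G}}{2} = - \frac{3}{2} + \frac{\frac{1}{-3 + G} \left(-5 + G\right)}{2} = - \frac{3}{2} + \frac{-5 + G}{2 \left(-3 + G\right)}$)
$\left(N + v{\left(-3,-4 \right)}\right) 12 = \left(- \frac{1}{3} + \frac{2 - -4}{-3 - 4}\right) 12 = \left(- \frac{1}{3} + \frac{2 + 4}{-7}\right) 12 = \left(- \frac{1}{3} - \frac{6}{7}\right) 12 = \left(- \frac{25}{21}\right) 12 = - \frac{100}{7}$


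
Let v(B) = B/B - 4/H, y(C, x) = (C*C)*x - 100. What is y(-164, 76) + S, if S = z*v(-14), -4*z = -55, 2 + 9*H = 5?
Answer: 8175379/4 ≈ 2.0438e+6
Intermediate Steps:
H = ⅓ (H = -2/9 + (⅑)*5 = -2/9 + 5/9 = ⅓ ≈ 0.33333)
z = 55/4 (z = -¼*(-55) = 55/4 ≈ 13.750)
y(C, x) = -100 + x*C² (y(C, x) = C²*x - 100 = x*C² - 100 = -100 + x*C²)
v(B) = -11 (v(B) = B/B - 4/⅓ = 1 - 4*3 = 1 - 12 = -11)
S = -605/4 (S = (55/4)*(-11) = -605/4 ≈ -151.25)
y(-164, 76) + S = (-100 + 76*(-164)²) - 605/4 = (-100 + 76*26896) - 605/4 = (-100 + 2044096) - 605/4 = 2043996 - 605/4 = 8175379/4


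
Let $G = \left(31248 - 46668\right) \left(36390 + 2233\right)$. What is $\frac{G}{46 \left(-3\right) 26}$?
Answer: $\frac{3817735}{23} \approx 1.6599 \cdot 10^{5}$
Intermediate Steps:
$G = -595566660$ ($G = \left(-15420\right) 38623 = -595566660$)
$\frac{G}{46 \left(-3\right) 26} = - \frac{595566660}{46 \left(-3\right) 26} = - \frac{595566660}{\left(-138\right) 26} = - \frac{595566660}{-3588} = \left(-595566660\right) \left(- \frac{1}{3588}\right) = \frac{3817735}{23}$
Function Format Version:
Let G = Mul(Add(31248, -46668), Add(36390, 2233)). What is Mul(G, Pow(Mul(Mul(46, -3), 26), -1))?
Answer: Rational(3817735, 23) ≈ 1.6599e+5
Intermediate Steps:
G = -595566660 (G = Mul(-15420, 38623) = -595566660)
Mul(G, Pow(Mul(Mul(46, -3), 26), -1)) = Mul(-595566660, Pow(Mul(Mul(46, -3), 26), -1)) = Mul(-595566660, Pow(Mul(-138, 26), -1)) = Mul(-595566660, Pow(-3588, -1)) = Mul(-595566660, Rational(-1, 3588)) = Rational(3817735, 23)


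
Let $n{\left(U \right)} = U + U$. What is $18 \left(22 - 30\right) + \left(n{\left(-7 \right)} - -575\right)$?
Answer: $417$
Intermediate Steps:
$n{\left(U \right)} = 2 U$
$18 \left(22 - 30\right) + \left(n{\left(-7 \right)} - -575\right) = 18 \left(22 - 30\right) + \left(2 \left(-7\right) - -575\right) = 18 \left(-8\right) + \left(-14 + 575\right) = -144 + 561 = 417$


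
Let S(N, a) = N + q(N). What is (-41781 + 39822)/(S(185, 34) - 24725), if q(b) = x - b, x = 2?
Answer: 653/8241 ≈ 0.079238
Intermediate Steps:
q(b) = 2 - b
S(N, a) = 2 (S(N, a) = N + (2 - N) = 2)
(-41781 + 39822)/(S(185, 34) - 24725) = (-41781 + 39822)/(2 - 24725) = -1959/(-24723) = -1959*(-1/24723) = 653/8241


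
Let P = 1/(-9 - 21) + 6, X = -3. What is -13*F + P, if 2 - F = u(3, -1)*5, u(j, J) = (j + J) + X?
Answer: -2551/30 ≈ -85.033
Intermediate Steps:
u(j, J) = -3 + J + j (u(j, J) = (j + J) - 3 = (J + j) - 3 = -3 + J + j)
P = 179/30 (P = 1/(-30) + 6 = -1/30 + 6 = 179/30 ≈ 5.9667)
F = 7 (F = 2 - (-3 - 1 + 3)*5 = 2 - (-1)*5 = 2 - 1*(-5) = 2 + 5 = 7)
-13*F + P = -13*7 + 179/30 = -91 + 179/30 = -2551/30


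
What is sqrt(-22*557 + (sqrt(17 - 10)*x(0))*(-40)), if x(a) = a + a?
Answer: I*sqrt(12254) ≈ 110.7*I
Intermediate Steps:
x(a) = 2*a
sqrt(-22*557 + (sqrt(17 - 10)*x(0))*(-40)) = sqrt(-22*557 + (sqrt(17 - 10)*(2*0))*(-40)) = sqrt(-12254 + (sqrt(7)*0)*(-40)) = sqrt(-12254 + 0*(-40)) = sqrt(-12254 + 0) = sqrt(-12254) = I*sqrt(12254)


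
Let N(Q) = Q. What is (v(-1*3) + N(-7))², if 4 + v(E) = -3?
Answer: 196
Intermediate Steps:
v(E) = -7 (v(E) = -4 - 3 = -7)
(v(-1*3) + N(-7))² = (-7 - 7)² = (-14)² = 196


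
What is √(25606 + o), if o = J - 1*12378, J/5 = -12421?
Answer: I*√48877 ≈ 221.08*I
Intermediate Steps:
J = -62105 (J = 5*(-12421) = -62105)
o = -74483 (o = -62105 - 1*12378 = -62105 - 12378 = -74483)
√(25606 + o) = √(25606 - 74483) = √(-48877) = I*√48877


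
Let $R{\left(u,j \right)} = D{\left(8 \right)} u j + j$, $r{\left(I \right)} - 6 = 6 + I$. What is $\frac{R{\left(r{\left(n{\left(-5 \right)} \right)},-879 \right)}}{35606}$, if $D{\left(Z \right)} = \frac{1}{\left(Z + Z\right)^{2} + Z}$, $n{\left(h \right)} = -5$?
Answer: $- \frac{79403}{3133328} \approx -0.025341$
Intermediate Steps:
$r{\left(I \right)} = 12 + I$ ($r{\left(I \right)} = 6 + \left(6 + I\right) = 12 + I$)
$D{\left(Z \right)} = \frac{1}{Z + 4 Z^{2}}$ ($D{\left(Z \right)} = \frac{1}{\left(2 Z\right)^{2} + Z} = \frac{1}{4 Z^{2} + Z} = \frac{1}{Z + 4 Z^{2}}$)
$R{\left(u,j \right)} = j + \frac{j u}{264}$ ($R{\left(u,j \right)} = \frac{1}{8 \left(1 + 4 \cdot 8\right)} u j + j = \frac{1}{8 \left(1 + 32\right)} u j + j = \frac{1}{8 \cdot 33} u j + j = \frac{1}{8} \cdot \frac{1}{33} u j + j = \frac{u}{264} j + j = \frac{j u}{264} + j = j + \frac{j u}{264}$)
$\frac{R{\left(r{\left(n{\left(-5 \right)} \right)},-879 \right)}}{35606} = \frac{\frac{1}{264} \left(-879\right) \left(264 + \left(12 - 5\right)\right)}{35606} = \frac{1}{264} \left(-879\right) \left(264 + 7\right) \frac{1}{35606} = \frac{1}{264} \left(-879\right) 271 \cdot \frac{1}{35606} = \left(- \frac{79403}{88}\right) \frac{1}{35606} = - \frac{79403}{3133328}$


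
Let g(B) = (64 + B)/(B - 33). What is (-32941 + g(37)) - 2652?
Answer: -142271/4 ≈ -35568.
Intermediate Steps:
g(B) = (64 + B)/(-33 + B)
(-32941 + g(37)) - 2652 = (-32941 + (64 + 37)/(-33 + 37)) - 2652 = (-32941 + 101/4) - 2652 = -131663/4 - 2652 = -142271/4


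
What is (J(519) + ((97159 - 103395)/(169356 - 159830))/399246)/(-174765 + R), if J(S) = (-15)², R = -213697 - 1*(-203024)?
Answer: -106965488483/88157628434931 ≈ -0.0012133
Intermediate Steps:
R = -10673 (R = -213697 + 203024 = -10673)
J(S) = 225
(J(519) + ((97159 - 103395)/(169356 - 159830))/399246)/(-174765 + R) = (225 + ((97159 - 103395)/(169356 - 159830))/399246)/(-174765 - 10673) = (225 - 6236/9526*(1/399246))/(-185438) = (225 - 6236*1/9526*(1/399246))*(-1/185438) = (225 - 3118/4763*1/399246)*(-1/185438) = (225 - 1559/950804349)*(-1/185438) = (213930976966/950804349)*(-1/185438) = -106965488483/88157628434931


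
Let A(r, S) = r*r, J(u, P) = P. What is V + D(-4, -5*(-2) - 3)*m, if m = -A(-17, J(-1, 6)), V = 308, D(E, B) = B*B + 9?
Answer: -16454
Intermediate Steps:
D(E, B) = 9 + B² (D(E, B) = B² + 9 = 9 + B²)
A(r, S) = r²
m = -289 (m = -1*(-17)² = -1*289 = -289)
V + D(-4, -5*(-2) - 3)*m = 308 + (9 + (-5*(-2) - 3)²)*(-289) = 308 + (9 + (10 - 3)²)*(-289) = 308 + (9 + 7²)*(-289) = 308 + (9 + 49)*(-289) = 308 + 58*(-289) = 308 - 16762 = -16454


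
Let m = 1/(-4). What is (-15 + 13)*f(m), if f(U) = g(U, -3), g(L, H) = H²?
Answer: -18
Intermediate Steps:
m = -¼ ≈ -0.25000
f(U) = 9 (f(U) = (-3)² = 9)
(-15 + 13)*f(m) = (-15 + 13)*9 = -2*9 = -18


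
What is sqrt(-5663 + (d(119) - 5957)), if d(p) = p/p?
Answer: 3*I*sqrt(1291) ≈ 107.79*I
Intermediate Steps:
d(p) = 1
sqrt(-5663 + (d(119) - 5957)) = sqrt(-5663 + (1 - 5957)) = sqrt(-5663 - 5956) = sqrt(-11619) = 3*I*sqrt(1291)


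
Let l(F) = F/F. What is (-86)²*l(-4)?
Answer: 7396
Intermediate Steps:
l(F) = 1
(-86)²*l(-4) = (-86)²*1 = 7396*1 = 7396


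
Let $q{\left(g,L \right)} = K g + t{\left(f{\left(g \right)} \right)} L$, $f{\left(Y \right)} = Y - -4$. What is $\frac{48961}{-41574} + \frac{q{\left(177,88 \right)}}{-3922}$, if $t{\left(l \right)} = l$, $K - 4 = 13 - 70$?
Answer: $- \frac{116052505}{40763307} \approx -2.847$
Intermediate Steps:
$K = -53$ ($K = 4 + \left(13 - 70\right) = 4 - 57 = -53$)
$f{\left(Y \right)} = 4 + Y$ ($f{\left(Y \right)} = Y + 4 = 4 + Y$)
$q{\left(g,L \right)} = - 53 g + L \left(4 + g\right)$ ($q{\left(g,L \right)} = - 53 g + \left(4 + g\right) L = - 53 g + L \left(4 + g\right)$)
$\frac{48961}{-41574} + \frac{q{\left(177,88 \right)}}{-3922} = \frac{48961}{-41574} + \frac{\left(-53\right) 177 + 88 \left(4 + 177\right)}{-3922} = 48961 \left(- \frac{1}{41574}\right) + \left(-9381 + 88 \cdot 181\right) \left(- \frac{1}{3922}\right) = - \frac{48961}{41574} + \left(-9381 + 15928\right) \left(- \frac{1}{3922}\right) = - \frac{48961}{41574} + 6547 \left(- \frac{1}{3922}\right) = - \frac{48961}{41574} - \frac{6547}{3922} = - \frac{116052505}{40763307}$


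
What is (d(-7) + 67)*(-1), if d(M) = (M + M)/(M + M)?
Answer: -68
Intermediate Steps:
d(M) = 1 (d(M) = (2*M)/((2*M)) = (2*M)*(1/(2*M)) = 1)
(d(-7) + 67)*(-1) = (1 + 67)*(-1) = 68*(-1) = -68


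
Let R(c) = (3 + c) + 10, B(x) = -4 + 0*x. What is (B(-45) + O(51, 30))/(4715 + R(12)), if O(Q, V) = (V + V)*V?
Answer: 449/1185 ≈ 0.37890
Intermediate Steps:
B(x) = -4 (B(x) = -4 + 0 = -4)
O(Q, V) = 2*V² (O(Q, V) = (2*V)*V = 2*V²)
R(c) = 13 + c
(B(-45) + O(51, 30))/(4715 + R(12)) = (-4 + 2*30²)/(4715 + (13 + 12)) = (-4 + 2*900)/(4715 + 25) = (-4 + 1800)/4740 = 1796*(1/4740) = 449/1185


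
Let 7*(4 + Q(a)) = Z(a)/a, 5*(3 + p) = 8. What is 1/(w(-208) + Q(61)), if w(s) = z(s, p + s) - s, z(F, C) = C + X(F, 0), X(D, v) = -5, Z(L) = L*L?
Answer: -35/59 ≈ -0.59322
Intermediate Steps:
p = -7/5 (p = -3 + (1/5)*8 = -3 + 8/5 = -7/5 ≈ -1.4000)
Z(L) = L**2
Q(a) = -4 + a/7 (Q(a) = -4 + (a**2/a)/7 = -4 + a/7)
z(F, C) = -5 + C (z(F, C) = C - 5 = -5 + C)
w(s) = -32/5 (w(s) = (-5 + (-7/5 + s)) - s = (-32/5 + s) - s = -32/5)
1/(w(-208) + Q(61)) = 1/(-32/5 + (-4 + (1/7)*61)) = 1/(-32/5 + (-4 + 61/7)) = 1/(-32/5 + 33/7) = 1/(-59/35) = -35/59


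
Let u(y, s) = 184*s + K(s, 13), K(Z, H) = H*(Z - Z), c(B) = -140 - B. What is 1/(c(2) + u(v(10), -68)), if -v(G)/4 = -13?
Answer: -1/12654 ≈ -7.9026e-5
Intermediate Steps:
v(G) = 52 (v(G) = -4*(-13) = 52)
K(Z, H) = 0 (K(Z, H) = H*0 = 0)
u(y, s) = 184*s (u(y, s) = 184*s + 0 = 184*s)
1/(c(2) + u(v(10), -68)) = 1/((-140 - 1*2) + 184*(-68)) = 1/((-140 - 2) - 12512) = 1/(-142 - 12512) = 1/(-12654) = -1/12654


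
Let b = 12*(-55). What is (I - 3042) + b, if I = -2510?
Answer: -6212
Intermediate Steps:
b = -660
(I - 3042) + b = (-2510 - 3042) - 660 = -5552 - 660 = -6212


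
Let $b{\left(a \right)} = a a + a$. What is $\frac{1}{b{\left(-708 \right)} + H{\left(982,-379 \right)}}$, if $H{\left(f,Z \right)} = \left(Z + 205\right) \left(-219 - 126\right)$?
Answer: $\frac{1}{560586} \approx 1.7838 \cdot 10^{-6}$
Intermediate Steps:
$b{\left(a \right)} = a + a^{2}$ ($b{\left(a \right)} = a^{2} + a = a + a^{2}$)
$H{\left(f,Z \right)} = -70725 - 345 Z$ ($H{\left(f,Z \right)} = \left(205 + Z\right) \left(-345\right) = -70725 - 345 Z$)
$\frac{1}{b{\left(-708 \right)} + H{\left(982,-379 \right)}} = \frac{1}{- 708 \left(1 - 708\right) - -60030} = \frac{1}{\left(-708\right) \left(-707\right) + \left(-70725 + 130755\right)} = \frac{1}{500556 + 60030} = \frac{1}{560586}$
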